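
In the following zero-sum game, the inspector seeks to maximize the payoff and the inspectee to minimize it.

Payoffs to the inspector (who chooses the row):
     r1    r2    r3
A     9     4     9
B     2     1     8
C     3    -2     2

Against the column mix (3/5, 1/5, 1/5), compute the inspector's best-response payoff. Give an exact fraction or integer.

8

A: (9)·(3/5) + (4)·(1/5) + (9)·(1/5) = 8.
B: (2)·(3/5) + (1)·(1/5) + (8)·(1/5) = 3.
C: (3)·(3/5) + (-2)·(1/5) + (2)·(1/5) = 9/5.
The best pure response is A with expected payoff 8.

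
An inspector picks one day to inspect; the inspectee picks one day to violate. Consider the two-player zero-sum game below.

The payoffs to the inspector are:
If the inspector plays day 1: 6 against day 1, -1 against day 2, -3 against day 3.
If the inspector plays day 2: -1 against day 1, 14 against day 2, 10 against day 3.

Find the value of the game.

Column day 2 is strictly dominated by day 3 for the inspectee (it gives the inspector more in every row).
The remaining 2×2 game on (day 1, day 2) × (day 1, day 3) has no saddle point. Let the inspector play day 1 with probability p; indifference gives 6p − (1−p) = −3p + 10(1−p), so p = 11/20.
Similarly the inspectee's optimal q on day 1 is 13/20, and the value is 6·(13/20) + (-3)·(7/20) = 57/20.

57/20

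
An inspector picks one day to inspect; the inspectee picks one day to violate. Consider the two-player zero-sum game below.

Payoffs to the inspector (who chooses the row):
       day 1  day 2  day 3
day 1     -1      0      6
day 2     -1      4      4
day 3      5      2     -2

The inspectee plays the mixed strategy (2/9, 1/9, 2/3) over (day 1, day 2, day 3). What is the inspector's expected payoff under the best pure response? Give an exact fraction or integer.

34/9

day 1: (-1)·(2/9) + (0)·(1/9) + (6)·(2/3) = 34/9.
day 2: (-1)·(2/9) + (4)·(1/9) + (4)·(2/3) = 26/9.
day 3: (5)·(2/9) + (2)·(1/9) + (-2)·(2/3) = 0.
The best pure response is day 1 with expected payoff 34/9.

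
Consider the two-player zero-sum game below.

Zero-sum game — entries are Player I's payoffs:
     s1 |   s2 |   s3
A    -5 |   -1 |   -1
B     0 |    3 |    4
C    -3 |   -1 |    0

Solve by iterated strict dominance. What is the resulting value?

Column s3 is strictly dominated by s1 for Player II (-5<-1, 0<4, -3<0); eliminate s3.
Row A is strictly dominated by row B (0>-5, 3>-1); eliminate A.
Column s2 is strictly dominated by s1 for Player II (0<3, -3<-1); eliminate s2.
Row C is strictly dominated by row B (0>-3); eliminate C.
Only (B, s1) remains, with payoff 0.

0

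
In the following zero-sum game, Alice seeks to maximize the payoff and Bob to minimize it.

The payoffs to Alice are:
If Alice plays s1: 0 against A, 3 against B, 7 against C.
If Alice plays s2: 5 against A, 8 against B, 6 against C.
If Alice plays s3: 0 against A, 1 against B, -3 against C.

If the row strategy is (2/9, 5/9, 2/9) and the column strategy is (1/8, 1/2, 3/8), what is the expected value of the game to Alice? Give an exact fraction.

331/72

Against (1/8, 1/2, 3/8), each row's expected payoff is s1: 33/8; s2: 55/8; s3: -5/8.
Taking the (2/9, 5/9, 2/9)-weighted average: (2/9)·(33/8) + (5/9)·(55/8) + (2/9)·(-5/8) = 331/72.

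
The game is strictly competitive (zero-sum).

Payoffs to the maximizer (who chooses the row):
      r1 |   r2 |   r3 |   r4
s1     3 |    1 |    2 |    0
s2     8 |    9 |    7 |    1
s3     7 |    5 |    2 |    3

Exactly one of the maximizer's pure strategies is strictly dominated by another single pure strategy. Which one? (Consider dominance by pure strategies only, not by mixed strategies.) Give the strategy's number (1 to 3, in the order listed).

Compare s1 with s2: 8 > 3, 9 > 1, 7 > 2, 1 > 0.
So s2 strictly dominates s1 for the maximizer; s1 is strictly dominated.

1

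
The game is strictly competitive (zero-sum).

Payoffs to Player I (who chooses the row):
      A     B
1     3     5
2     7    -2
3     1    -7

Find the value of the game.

41/11

Row 3 is strictly dominated by row 2, so Player I never plays it.
The remaining 2×2 game on (1, 2) × (A, B) has no saddle point. Let Player I play 1 with probability p; indifference gives 3p + 7(1−p) = 5p − 2(1−p), so p = 9/11.
Similarly Player II's optimal q on A is 7/11, and the value is 3·(7/11) + (5)·(4/11) = 41/11.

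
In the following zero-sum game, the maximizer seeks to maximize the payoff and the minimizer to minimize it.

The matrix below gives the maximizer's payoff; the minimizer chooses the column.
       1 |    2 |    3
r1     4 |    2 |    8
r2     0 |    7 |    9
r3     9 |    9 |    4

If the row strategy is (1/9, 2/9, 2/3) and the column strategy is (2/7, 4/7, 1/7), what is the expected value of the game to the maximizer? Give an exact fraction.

Against (2/7, 4/7, 1/7), each row's expected payoff is r1: 24/7; r2: 37/7; r3: 58/7.
Taking the (1/9, 2/9, 2/3)-weighted average: (1/9)·(24/7) + (2/9)·(37/7) + (2/3)·(58/7) = 446/63.

446/63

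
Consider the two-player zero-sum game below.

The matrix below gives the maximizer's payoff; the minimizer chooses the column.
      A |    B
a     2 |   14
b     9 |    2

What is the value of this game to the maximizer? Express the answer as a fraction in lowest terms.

122/19

Row minima are 2 and 2, so the maximizer's maximin is 2; column maxima are 9 and 14, so the minimizer's minimax is 9. These differ, so the equilibrium is in mixed strategies.
Let the maximizer play a with probability p. The minimizer is indifferent when 2p + 9(1−p) = 14p + 2(1−p), giving p = 7/19.
Let the minimizer play A with probability q. The maximizer is indifferent when 2q + 14(1−q) = 9q + 2(1−q), giving q = 12/19.
The value is 2·(12/19) + (14)·(7/19) = 122/19.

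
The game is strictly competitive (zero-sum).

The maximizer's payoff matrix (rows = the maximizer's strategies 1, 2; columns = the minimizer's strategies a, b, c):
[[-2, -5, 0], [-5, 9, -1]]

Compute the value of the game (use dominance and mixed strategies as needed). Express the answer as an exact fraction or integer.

Column c is strictly dominated by a for the minimizer (it gives the maximizer more in every row).
The remaining 2×2 game on (1, 2) × (a, b) has no saddle point. Let the maximizer play 1 with probability p; indifference gives −2p − 5(1−p) = −5p + 9(1−p), so p = 14/17.
Similarly the minimizer's optimal q on a is 14/17, and the value is -2·(14/17) + (-5)·(3/17) = -43/17.

-43/17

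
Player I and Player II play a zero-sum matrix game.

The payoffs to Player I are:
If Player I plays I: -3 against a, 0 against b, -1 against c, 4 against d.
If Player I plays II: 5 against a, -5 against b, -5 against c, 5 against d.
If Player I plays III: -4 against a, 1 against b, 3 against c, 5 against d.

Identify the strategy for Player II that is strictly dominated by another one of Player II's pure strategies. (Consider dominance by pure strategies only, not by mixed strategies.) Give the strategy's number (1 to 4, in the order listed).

Player II prefers columns that give Player I less. Compare d with b: 0 < 4, -5 < 5, 1 < 5.
So b strictly dominates d for Player II; d is strictly dominated.

4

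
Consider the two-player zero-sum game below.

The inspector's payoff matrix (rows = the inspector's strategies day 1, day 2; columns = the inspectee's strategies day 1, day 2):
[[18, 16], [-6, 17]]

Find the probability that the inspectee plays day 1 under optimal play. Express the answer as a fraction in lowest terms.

Row minima are 16 and -6, so the inspector's maximin is 16; column maxima are 18 and 17, so the inspectee's minimax is 17. These differ, so the equilibrium is in mixed strategies.
Let the inspectee play day 1 with probability q. The inspector is indifferent when 18q + 16(1−q) = −6q + 17(1−q), giving q = 1/25.

1/25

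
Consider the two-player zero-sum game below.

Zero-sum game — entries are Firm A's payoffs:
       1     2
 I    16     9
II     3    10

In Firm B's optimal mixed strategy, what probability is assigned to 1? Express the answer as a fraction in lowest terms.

1/14

Row minima are 9 and 3, so Firm A's maximin is 9; column maxima are 16 and 10, so Firm B's minimax is 10. These differ, so the equilibrium is in mixed strategies.
Let Firm B play 1 with probability q. Firm A is indifferent when 16q + 9(1−q) = 3q + 10(1−q), giving q = 1/14.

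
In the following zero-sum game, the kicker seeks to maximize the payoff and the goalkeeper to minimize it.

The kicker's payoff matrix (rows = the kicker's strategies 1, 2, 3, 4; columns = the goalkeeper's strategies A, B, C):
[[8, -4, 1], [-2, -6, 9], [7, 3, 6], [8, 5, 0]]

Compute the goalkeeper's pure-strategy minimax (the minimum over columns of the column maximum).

5

The worst case (largest entry) in each column is A: 8, B: 5, C: 9.
The best (smallest) of these is 5.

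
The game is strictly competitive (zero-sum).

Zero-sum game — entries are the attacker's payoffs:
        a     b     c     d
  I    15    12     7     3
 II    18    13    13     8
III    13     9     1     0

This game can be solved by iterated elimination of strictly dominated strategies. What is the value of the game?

Column c is strictly dominated by d for the defender (3<7, 8<13, 0<1); eliminate c.
Column a is strictly dominated by b for the defender (12<15, 13<18, 9<13); eliminate a.
Column b is strictly dominated by d for the defender (3<12, 8<13, 0<9); eliminate b.
Row I is strictly dominated by row II (8>3); eliminate I.
Row III is strictly dominated by row II (8>0); eliminate III.
Only (II, d) remains, with payoff 8.

8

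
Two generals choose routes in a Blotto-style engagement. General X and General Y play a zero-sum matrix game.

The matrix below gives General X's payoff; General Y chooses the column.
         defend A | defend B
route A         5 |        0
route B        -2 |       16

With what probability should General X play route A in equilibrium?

18/23

Row minima are 0 and -2, so General X's maximin is 0; column maxima are 5 and 16, so General Y's minimax is 5. These differ, so the equilibrium is in mixed strategies.
Let General X play route A with probability p. General Y is indifferent when 5p − 2(1−p) = 16(1−p), giving p = 18/23.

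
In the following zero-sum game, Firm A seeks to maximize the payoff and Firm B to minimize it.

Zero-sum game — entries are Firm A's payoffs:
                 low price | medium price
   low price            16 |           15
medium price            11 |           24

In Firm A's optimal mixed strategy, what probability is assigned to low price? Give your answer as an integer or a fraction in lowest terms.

13/14

Row minima are 15 and 11, so Firm A's maximin is 15; column maxima are 16 and 24, so Firm B's minimax is 16. These differ, so the equilibrium is in mixed strategies.
Let Firm A play low price with probability p. Firm B is indifferent when 16p + 11(1−p) = 15p + 24(1−p), giving p = 13/14.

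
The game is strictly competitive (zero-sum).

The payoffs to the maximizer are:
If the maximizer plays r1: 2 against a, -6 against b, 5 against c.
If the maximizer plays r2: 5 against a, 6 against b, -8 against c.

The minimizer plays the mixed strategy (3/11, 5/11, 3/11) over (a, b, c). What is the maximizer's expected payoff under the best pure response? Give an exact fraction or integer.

21/11

r1: (2)·(3/11) + (-6)·(5/11) + (5)·(3/11) = -9/11.
r2: (5)·(3/11) + (6)·(5/11) + (-8)·(3/11) = 21/11.
The best pure response is r2 with expected payoff 21/11.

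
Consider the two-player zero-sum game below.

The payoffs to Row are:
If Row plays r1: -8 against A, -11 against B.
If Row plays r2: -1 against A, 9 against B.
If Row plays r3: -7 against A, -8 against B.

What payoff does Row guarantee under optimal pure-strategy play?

Row minima: -11, -1, -8 → Row's maximin is -1.
Column maxima: -1, 9 → Column's minimax is -1.
They coincide at (r2, A), so the value is -1.

-1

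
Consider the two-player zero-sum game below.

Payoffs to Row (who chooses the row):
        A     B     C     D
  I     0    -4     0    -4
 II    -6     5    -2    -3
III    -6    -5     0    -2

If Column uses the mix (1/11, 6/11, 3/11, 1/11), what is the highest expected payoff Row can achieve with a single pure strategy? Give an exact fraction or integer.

15/11

I: (0)·(1/11) + (-4)·(6/11) + (0)·(3/11) + (-4)·(1/11) = -28/11.
II: (-6)·(1/11) + (5)·(6/11) + (-2)·(3/11) + (-3)·(1/11) = 15/11.
III: (-6)·(1/11) + (-5)·(6/11) + (0)·(3/11) + (-2)·(1/11) = -38/11.
The best pure response is II with expected payoff 15/11.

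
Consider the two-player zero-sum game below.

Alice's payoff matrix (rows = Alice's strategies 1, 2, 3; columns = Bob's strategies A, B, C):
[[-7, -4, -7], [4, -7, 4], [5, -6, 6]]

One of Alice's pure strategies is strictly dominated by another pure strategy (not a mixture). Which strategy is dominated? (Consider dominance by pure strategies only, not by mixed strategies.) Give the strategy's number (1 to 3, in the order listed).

Compare 2 with 3: 5 > 4, -6 > -7, 6 > 4.
So 3 strictly dominates 2 for Alice; 2 is strictly dominated.

2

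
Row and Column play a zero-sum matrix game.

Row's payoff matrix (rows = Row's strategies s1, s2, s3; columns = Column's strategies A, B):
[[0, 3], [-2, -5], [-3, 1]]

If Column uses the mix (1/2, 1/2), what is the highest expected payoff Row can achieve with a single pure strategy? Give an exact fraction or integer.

s1: (0)·(1/2) + (3)·(1/2) = 3/2.
s2: (-2)·(1/2) + (-5)·(1/2) = -7/2.
s3: (-3)·(1/2) + (1)·(1/2) = -1.
The best pure response is s1 with expected payoff 3/2.

3/2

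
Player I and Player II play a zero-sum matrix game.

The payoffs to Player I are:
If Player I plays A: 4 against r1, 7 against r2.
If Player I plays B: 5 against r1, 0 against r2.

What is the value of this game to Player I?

Row minima are 4 and 0, so Player I's maximin is 4; column maxima are 5 and 7, so Player II's minimax is 5. These differ, so the equilibrium is in mixed strategies.
Let Player I play A with probability p. Player II is indifferent when 4p + 5(1−p) = 7p, giving p = 5/8.
Let Player II play r1 with probability q. Player I is indifferent when 4q + 7(1−q) = 5q, giving q = 7/8.
The value is 4·(7/8) + (7)·(1/8) = 35/8.

35/8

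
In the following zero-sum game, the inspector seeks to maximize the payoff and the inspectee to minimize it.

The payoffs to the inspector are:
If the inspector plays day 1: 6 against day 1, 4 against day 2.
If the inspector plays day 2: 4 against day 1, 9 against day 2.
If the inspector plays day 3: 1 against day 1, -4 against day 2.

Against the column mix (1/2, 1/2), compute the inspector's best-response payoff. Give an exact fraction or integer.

13/2

day 1: (6)·(1/2) + (4)·(1/2) = 5.
day 2: (4)·(1/2) + (9)·(1/2) = 13/2.
day 3: (1)·(1/2) + (-4)·(1/2) = -3/2.
The best pure response is day 2 with expected payoff 13/2.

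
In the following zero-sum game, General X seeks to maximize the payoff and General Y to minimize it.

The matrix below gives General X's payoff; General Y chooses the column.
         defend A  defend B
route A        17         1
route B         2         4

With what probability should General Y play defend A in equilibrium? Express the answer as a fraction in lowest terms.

Row minima are 1 and 2, so General X's maximin is 2; column maxima are 17 and 4, so General Y's minimax is 4. These differ, so the equilibrium is in mixed strategies.
Let General Y play defend A with probability q. General X is indifferent when 17q + (1−q) = 2q + 4(1−q), giving q = 1/6.

1/6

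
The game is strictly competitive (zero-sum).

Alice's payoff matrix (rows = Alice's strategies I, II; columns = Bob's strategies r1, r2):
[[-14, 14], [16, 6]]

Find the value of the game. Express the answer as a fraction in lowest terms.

Row minima are -14 and 6, so Alice's maximin is 6; column maxima are 16 and 14, so Bob's minimax is 14. These differ, so the equilibrium is in mixed strategies.
Let Alice play I with probability p. Bob is indifferent when −14p + 16(1−p) = 14p + 6(1−p), giving p = 5/19.
Let Bob play r1 with probability q. Alice is indifferent when −14q + 14(1−q) = 16q + 6(1−q), giving q = 4/19.
The value is -14·(4/19) + (14)·(15/19) = 154/19.

154/19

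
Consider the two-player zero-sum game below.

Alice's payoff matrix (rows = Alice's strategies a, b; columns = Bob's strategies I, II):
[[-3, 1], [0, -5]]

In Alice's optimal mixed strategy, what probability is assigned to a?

5/9

Row minima are -3 and -5, so Alice's maximin is -3; column maxima are 0 and 1, so Bob's minimax is 0. These differ, so the equilibrium is in mixed strategies.
Let Alice play a with probability p. Bob is indifferent when −3p = p − 5(1−p), giving p = 5/9.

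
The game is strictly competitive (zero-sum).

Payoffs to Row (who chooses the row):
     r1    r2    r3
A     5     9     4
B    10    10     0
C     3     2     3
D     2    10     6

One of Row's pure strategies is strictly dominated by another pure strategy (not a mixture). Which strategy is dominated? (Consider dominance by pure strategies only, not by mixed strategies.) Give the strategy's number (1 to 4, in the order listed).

Compare C with A: 5 > 3, 9 > 2, 4 > 3.
So A strictly dominates C for Row; C is strictly dominated.

3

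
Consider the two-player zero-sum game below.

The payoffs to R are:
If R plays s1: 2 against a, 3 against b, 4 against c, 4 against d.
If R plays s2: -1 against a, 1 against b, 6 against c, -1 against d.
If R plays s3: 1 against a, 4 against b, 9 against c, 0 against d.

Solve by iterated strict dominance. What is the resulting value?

2

Row s2 is strictly dominated by row s3 (1>-1, 4>1, 9>6, 0>-1); eliminate s2.
Column b is strictly dominated by a for C (2<3, 1<4); eliminate b.
Column c is strictly dominated by a for C (2<4, 1<9); eliminate c.
Row s3 is strictly dominated by row s1 (2>1, 4>0); eliminate s3.
Column d is strictly dominated by a for C (2<4); eliminate d.
Only (s1, a) remains, with payoff 2.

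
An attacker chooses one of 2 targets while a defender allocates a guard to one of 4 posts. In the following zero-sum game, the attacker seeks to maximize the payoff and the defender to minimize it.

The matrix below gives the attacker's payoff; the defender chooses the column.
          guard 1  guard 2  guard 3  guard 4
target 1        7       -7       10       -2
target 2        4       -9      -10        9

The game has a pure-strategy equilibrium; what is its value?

-7

Row minima: -7, -10 → the attacker's maximin is -7.
Column maxima: 7, -7, 10, 9 → the defender's minimax is -7.
They coincide at (target 1, guard 2), so the value is -7.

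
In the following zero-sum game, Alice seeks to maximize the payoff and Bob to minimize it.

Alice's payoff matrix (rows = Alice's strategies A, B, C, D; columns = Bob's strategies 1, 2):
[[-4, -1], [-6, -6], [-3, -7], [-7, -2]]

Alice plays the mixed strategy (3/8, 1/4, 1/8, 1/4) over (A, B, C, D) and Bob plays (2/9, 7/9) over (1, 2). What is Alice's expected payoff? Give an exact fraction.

-11/3

Against (2/9, 7/9), each row's expected payoff is A: -5/3; B: -6; C: -55/9; D: -28/9.
Taking the (3/8, 1/4, 1/8, 1/4)-weighted average: (3/8)·(-5/3) + (1/4)·(-6) + (1/8)·(-55/9) + (1/4)·(-28/9) = -11/3.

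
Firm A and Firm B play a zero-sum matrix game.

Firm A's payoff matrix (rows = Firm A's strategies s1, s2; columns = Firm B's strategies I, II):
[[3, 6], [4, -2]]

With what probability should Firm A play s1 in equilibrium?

2/3

Row minima are 3 and -2, so Firm A's maximin is 3; column maxima are 4 and 6, so Firm B's minimax is 4. These differ, so the equilibrium is in mixed strategies.
Let Firm A play s1 with probability p. Firm B is indifferent when 3p + 4(1−p) = 6p − 2(1−p), giving p = 2/3.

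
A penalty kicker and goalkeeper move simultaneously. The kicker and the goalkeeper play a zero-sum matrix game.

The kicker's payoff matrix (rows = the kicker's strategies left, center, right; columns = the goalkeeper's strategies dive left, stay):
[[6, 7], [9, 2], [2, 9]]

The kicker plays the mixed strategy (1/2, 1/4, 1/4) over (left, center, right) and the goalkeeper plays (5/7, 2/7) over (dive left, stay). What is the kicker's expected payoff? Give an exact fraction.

Against (5/7, 2/7), each row's expected payoff is left: 44/7; center: 7; right: 4.
Taking the (1/2, 1/4, 1/4)-weighted average: (1/2)·(44/7) + (1/4)·(7) + (1/4)·(4) = 165/28.

165/28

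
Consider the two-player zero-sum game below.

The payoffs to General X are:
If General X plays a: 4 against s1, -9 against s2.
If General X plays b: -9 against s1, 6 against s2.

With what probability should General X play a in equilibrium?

15/28

Row minima are -9 and -9, so General X's maximin is -9; column maxima are 4 and 6, so General Y's minimax is 4. These differ, so the equilibrium is in mixed strategies.
Let General X play a with probability p. General Y is indifferent when 4p − 9(1−p) = −9p + 6(1−p), giving p = 15/28.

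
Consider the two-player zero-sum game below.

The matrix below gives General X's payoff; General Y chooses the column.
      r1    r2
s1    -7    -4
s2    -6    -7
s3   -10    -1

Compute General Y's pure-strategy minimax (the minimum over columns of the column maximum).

The worst case (largest entry) in each column is r1: -6, r2: -1.
The best (smallest) of these is -6.

-6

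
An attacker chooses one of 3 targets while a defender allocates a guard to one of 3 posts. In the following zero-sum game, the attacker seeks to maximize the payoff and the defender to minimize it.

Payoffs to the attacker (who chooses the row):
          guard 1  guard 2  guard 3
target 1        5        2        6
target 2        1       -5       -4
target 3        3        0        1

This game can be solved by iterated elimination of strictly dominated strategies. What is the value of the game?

Row target 3 is strictly dominated by row target 1 (5>3, 2>0, 6>1); eliminate target 3.
Column guard 3 is strictly dominated by guard 2 for the defender (2<6, -5<-4); eliminate guard 3.
Row target 2 is strictly dominated by row target 1 (5>1, 2>-5); eliminate target 2.
Column guard 1 is strictly dominated by guard 2 for the defender (2<5); eliminate guard 1.
Only (target 1, guard 2) remains, with payoff 2.

2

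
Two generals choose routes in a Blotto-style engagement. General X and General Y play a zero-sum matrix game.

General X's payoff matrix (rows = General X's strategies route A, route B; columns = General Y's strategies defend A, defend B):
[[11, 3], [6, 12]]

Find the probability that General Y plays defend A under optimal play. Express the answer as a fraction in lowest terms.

9/14

Row minima are 3 and 6, so General X's maximin is 6; column maxima are 11 and 12, so General Y's minimax is 11. These differ, so the equilibrium is in mixed strategies.
Let General Y play defend A with probability q. General X is indifferent when 11q + 3(1−q) = 6q + 12(1−q), giving q = 9/14.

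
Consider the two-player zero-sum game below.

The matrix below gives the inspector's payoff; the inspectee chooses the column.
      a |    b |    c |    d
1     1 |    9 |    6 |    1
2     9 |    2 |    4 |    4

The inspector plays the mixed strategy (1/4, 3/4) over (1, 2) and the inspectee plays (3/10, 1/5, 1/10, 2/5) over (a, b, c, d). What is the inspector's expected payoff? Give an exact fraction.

23/5

Against (3/10, 1/5, 1/10, 2/5), each row's expected payoff is 1: 31/10; 2: 51/10.
Taking the (1/4, 3/4)-weighted average: (1/4)·(31/10) + (3/4)·(51/10) = 23/5.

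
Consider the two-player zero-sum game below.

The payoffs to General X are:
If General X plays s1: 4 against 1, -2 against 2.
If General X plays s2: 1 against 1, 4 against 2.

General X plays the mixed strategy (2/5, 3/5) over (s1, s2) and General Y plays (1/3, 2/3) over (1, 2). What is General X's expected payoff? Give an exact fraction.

9/5

Against (1/3, 2/3), each row's expected payoff is s1: 0; s2: 3.
Taking the (2/5, 3/5)-weighted average: (2/5)·(0) + (3/5)·(3) = 9/5.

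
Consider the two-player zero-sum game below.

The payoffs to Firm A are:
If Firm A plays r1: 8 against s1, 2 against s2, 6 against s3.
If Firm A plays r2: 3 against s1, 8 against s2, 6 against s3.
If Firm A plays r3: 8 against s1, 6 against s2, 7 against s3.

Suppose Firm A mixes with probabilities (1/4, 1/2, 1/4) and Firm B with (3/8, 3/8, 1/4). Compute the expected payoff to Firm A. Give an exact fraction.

47/8

Against (3/8, 3/8, 1/4), each row's expected payoff is r1: 21/4; r2: 45/8; r3: 7.
Taking the (1/4, 1/2, 1/4)-weighted average: (1/4)·(21/4) + (1/2)·(45/8) + (1/4)·(7) = 47/8.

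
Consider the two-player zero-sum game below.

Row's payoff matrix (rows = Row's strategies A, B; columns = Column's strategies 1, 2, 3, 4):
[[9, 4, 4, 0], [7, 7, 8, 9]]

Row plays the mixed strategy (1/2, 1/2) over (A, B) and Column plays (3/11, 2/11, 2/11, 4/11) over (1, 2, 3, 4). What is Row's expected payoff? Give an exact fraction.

Against (3/11, 2/11, 2/11, 4/11), each row's expected payoff is A: 43/11; B: 87/11.
Taking the (1/2, 1/2)-weighted average: (1/2)·(43/11) + (1/2)·(87/11) = 65/11.

65/11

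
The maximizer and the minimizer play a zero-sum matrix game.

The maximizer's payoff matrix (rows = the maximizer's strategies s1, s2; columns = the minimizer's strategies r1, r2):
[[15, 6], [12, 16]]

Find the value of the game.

Row minima are 6 and 12, so the maximizer's maximin is 12; column maxima are 15 and 16, so the minimizer's minimax is 15. These differ, so the equilibrium is in mixed strategies.
Let the maximizer play s1 with probability p. The minimizer is indifferent when 15p + 12(1−p) = 6p + 16(1−p), giving p = 4/13.
Let the minimizer play r1 with probability q. The maximizer is indifferent when 15q + 6(1−q) = 12q + 16(1−q), giving q = 10/13.
The value is 15·(10/13) + (6)·(3/13) = 168/13.

168/13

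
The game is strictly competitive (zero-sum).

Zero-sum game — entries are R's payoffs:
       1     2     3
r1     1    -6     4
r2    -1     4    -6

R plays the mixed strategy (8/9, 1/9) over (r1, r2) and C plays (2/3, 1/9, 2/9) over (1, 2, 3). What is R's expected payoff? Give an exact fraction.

Against (2/3, 1/9, 2/9), each row's expected payoff is r1: 8/9; r2: -14/9.
Taking the (8/9, 1/9)-weighted average: (8/9)·(8/9) + (1/9)·(-14/9) = 50/81.

50/81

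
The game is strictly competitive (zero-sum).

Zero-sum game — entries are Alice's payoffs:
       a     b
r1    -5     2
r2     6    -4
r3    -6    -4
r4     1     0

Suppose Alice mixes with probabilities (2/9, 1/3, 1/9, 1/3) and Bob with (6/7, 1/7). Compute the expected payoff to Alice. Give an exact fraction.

Against (6/7, 1/7), each row's expected payoff is r1: -4; r2: 32/7; r3: -40/7; r4: 6/7.
Taking the (2/9, 1/3, 1/9, 1/3)-weighted average: (2/9)·(-4) + (1/3)·(32/7) + (1/9)·(-40/7) + (1/3)·(6/7) = 2/7.

2/7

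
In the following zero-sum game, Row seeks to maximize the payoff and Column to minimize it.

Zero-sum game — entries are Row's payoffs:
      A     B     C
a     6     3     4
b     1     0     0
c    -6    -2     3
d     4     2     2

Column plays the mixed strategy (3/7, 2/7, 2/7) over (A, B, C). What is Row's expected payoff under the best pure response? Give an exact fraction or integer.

a: (6)·(3/7) + (3)·(2/7) + (4)·(2/7) = 32/7.
b: (1)·(3/7) + (0)·(2/7) + (0)·(2/7) = 3/7.
c: (-6)·(3/7) + (-2)·(2/7) + (3)·(2/7) = -16/7.
d: (4)·(3/7) + (2)·(2/7) + (2)·(2/7) = 20/7.
The best pure response is a with expected payoff 32/7.

32/7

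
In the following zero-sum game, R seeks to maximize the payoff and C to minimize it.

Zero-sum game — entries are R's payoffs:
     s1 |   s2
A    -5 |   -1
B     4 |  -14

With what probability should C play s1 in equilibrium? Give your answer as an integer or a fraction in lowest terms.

13/22

Row minima are -5 and -14, so R's maximin is -5; column maxima are 4 and -1, so C's minimax is -1. These differ, so the equilibrium is in mixed strategies.
Let C play s1 with probability q. R is indifferent when −5q − (1−q) = 4q − 14(1−q), giving q = 13/22.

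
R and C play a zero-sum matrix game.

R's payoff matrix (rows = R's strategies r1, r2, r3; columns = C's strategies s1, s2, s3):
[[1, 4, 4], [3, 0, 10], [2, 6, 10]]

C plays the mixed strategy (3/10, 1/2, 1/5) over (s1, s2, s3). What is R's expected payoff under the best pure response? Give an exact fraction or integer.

28/5

r1: (1)·(3/10) + (4)·(1/2) + (4)·(1/5) = 31/10.
r2: (3)·(3/10) + (0)·(1/2) + (10)·(1/5) = 29/10.
r3: (2)·(3/10) + (6)·(1/2) + (10)·(1/5) = 28/5.
The best pure response is r3 with expected payoff 28/5.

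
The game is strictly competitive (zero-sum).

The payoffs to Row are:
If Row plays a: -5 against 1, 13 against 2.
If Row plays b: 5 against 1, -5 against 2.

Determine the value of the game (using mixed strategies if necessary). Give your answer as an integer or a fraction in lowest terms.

Row minima are -5 and -5, so Row's maximin is -5; column maxima are 5 and 13, so Column's minimax is 5. These differ, so the equilibrium is in mixed strategies.
Let Row play a with probability p. Column is indifferent when −5p + 5(1−p) = 13p − 5(1−p), giving p = 5/14.
Let Column play 1 with probability q. Row is indifferent when −5q + 13(1−q) = 5q − 5(1−q), giving q = 9/14.
The value is -5·(9/14) + (13)·(5/14) = 10/7.

10/7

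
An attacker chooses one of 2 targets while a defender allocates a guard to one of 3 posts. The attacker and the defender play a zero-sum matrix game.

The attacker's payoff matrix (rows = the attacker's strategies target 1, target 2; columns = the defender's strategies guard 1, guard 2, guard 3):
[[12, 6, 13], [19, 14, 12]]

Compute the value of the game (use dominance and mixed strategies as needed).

Column guard 1 is strictly dominated by guard 2 for the defender (it gives the attacker more in every row).
The remaining 2×2 game on (target 1, target 2) × (guard 2, guard 3) has no saddle point. Let the attacker play target 1 with probability p; indifference gives 6p + 14(1−p) = 13p + 12(1−p), so p = 2/9.
Similarly the defender's optimal q on guard 2 is 1/9, and the value is 6·(1/9) + (13)·(8/9) = 110/9.

110/9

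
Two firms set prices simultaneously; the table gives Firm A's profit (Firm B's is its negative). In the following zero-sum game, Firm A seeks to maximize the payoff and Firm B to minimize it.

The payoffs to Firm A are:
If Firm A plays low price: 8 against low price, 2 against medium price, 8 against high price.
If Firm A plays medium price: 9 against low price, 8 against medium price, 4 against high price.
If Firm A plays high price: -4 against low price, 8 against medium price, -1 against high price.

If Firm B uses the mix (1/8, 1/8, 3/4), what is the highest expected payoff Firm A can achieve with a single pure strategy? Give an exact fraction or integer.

low price: (8)·(1/8) + (2)·(1/8) + (8)·(3/4) = 29/4.
medium price: (9)·(1/8) + (8)·(1/8) + (4)·(3/4) = 41/8.
high price: (-4)·(1/8) + (8)·(1/8) + (-1)·(3/4) = -1/4.
The best pure response is low price with expected payoff 29/4.

29/4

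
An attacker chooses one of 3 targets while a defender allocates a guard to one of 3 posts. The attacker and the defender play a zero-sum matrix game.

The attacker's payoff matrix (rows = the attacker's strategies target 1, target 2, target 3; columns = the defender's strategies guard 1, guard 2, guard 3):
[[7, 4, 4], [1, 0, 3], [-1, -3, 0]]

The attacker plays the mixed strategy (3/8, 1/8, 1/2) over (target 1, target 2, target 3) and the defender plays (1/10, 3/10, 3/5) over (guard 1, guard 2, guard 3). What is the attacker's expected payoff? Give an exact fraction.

Against (1/10, 3/10, 3/5), each row's expected payoff is target 1: 43/10; target 2: 19/10; target 3: -1.
Taking the (3/8, 1/8, 1/2)-weighted average: (3/8)·(43/10) + (1/8)·(19/10) + (1/2)·(-1) = 27/20.

27/20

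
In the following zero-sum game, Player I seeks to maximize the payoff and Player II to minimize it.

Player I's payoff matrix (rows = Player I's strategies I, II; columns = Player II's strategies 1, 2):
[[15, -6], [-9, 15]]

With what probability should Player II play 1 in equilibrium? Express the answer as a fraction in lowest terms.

7/15

Row minima are -6 and -9, so Player I's maximin is -6; column maxima are 15 and 15, so Player II's minimax is 15. These differ, so the equilibrium is in mixed strategies.
Let Player II play 1 with probability q. Player I is indifferent when 15q − 6(1−q) = −9q + 15(1−q), giving q = 7/15.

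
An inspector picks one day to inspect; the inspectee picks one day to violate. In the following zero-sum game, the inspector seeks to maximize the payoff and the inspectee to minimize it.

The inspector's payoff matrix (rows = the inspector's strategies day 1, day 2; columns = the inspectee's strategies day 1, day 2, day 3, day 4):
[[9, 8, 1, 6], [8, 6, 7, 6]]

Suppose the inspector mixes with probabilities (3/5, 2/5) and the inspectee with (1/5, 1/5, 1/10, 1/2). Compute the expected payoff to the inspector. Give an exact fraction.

13/2

Against (1/5, 1/5, 1/10, 1/2), each row's expected payoff is day 1: 13/2; day 2: 13/2.
Taking the (3/5, 2/5)-weighted average: (3/5)·(13/2) + (2/5)·(13/2) = 13/2.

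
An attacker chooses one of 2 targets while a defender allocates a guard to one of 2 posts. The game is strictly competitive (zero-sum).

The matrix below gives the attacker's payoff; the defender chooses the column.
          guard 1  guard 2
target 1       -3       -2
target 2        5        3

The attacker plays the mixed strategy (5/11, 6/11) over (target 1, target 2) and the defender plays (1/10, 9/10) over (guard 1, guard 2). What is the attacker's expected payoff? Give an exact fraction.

87/110

Against (1/10, 9/10), each row's expected payoff is target 1: -21/10; target 2: 16/5.
Taking the (5/11, 6/11)-weighted average: (5/11)·(-21/10) + (6/11)·(16/5) = 87/110.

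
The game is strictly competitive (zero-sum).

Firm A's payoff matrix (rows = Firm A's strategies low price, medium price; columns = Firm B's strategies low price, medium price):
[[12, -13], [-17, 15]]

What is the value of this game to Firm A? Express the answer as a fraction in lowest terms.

Row minima are -13 and -17, so Firm A's maximin is -13; column maxima are 12 and 15, so Firm B's minimax is 12. These differ, so the equilibrium is in mixed strategies.
Let Firm A play low price with probability p. Firm B is indifferent when 12p − 17(1−p) = −13p + 15(1−p), giving p = 32/57.
Let Firm B play low price with probability q. Firm A is indifferent when 12q − 13(1−q) = −17q + 15(1−q), giving q = 28/57.
The value is 12·(28/57) + (-13)·(29/57) = -41/57.

-41/57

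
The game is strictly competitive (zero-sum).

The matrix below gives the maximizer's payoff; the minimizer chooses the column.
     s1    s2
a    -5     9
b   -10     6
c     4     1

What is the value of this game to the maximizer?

41/17

Row b is strictly dominated by row a, so the maximizer never plays it.
The remaining 2×2 game on (a, c) × (s1, s2) has no saddle point. Let the maximizer play a with probability p; indifference gives −5p + 4(1−p) = 9p + (1−p), so p = 3/17.
Similarly the minimizer's optimal q on s1 is 8/17, and the value is -5·(8/17) + (9)·(9/17) = 41/17.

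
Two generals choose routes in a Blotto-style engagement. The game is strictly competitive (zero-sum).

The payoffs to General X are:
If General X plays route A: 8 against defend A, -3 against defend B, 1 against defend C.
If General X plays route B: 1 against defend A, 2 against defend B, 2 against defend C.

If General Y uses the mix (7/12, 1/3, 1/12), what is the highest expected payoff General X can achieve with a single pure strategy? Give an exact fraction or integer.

15/4

route A: (8)·(7/12) + (-3)·(1/3) + (1)·(1/12) = 15/4.
route B: (1)·(7/12) + (2)·(1/3) + (2)·(1/12) = 17/12.
The best pure response is route A with expected payoff 15/4.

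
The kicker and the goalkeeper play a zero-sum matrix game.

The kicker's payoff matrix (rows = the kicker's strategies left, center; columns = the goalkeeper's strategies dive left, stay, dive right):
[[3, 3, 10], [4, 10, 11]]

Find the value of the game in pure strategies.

4

Row minima: 3, 4 → the kicker's maximin is 4.
Column maxima: 4, 10, 11 → the goalkeeper's minimax is 4.
They coincide at (center, dive left), so the value is 4.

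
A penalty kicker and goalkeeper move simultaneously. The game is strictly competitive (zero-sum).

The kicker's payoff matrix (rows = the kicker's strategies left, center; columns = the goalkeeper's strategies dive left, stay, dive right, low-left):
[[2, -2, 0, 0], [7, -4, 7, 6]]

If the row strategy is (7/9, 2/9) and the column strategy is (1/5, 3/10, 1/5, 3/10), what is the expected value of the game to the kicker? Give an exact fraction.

3/5

Against (1/5, 3/10, 1/5, 3/10), each row's expected payoff is left: -1/5; center: 17/5.
Taking the (7/9, 2/9)-weighted average: (7/9)·(-1/5) + (2/9)·(17/5) = 3/5.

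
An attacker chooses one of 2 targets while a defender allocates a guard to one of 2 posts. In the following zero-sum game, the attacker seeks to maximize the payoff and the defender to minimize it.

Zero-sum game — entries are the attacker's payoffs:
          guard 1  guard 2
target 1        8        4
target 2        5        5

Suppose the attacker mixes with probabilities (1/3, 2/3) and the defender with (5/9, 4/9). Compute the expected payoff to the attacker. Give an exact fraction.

Against (5/9, 4/9), each row's expected payoff is target 1: 56/9; target 2: 5.
Taking the (1/3, 2/3)-weighted average: (1/3)·(56/9) + (2/3)·(5) = 146/27.

146/27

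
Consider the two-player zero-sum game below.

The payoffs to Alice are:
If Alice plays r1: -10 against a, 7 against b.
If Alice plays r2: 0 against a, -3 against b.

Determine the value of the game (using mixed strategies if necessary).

Row minima are -10 and -3, so Alice's maximin is -3; column maxima are 0 and 7, so Bob's minimax is 0. These differ, so the equilibrium is in mixed strategies.
Let Alice play r1 with probability p. Bob is indifferent when −10p = 7p − 3(1−p), giving p = 3/20.
Let Bob play a with probability q. Alice is indifferent when −10q + 7(1−q) = −3(1−q), giving q = 1/2.
The value is -10·(1/2) + (7)·(1/2) = -3/2.

-3/2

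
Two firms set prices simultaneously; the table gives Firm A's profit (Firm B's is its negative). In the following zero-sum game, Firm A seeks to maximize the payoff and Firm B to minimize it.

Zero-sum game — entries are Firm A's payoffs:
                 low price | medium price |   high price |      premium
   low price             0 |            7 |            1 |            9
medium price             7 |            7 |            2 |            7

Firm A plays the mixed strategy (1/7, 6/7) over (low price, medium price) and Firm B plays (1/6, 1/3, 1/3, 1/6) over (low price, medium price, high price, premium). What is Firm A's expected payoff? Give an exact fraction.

31/6

Against (1/6, 1/3, 1/3, 1/6), each row's expected payoff is low price: 25/6; medium price: 16/3.
Taking the (1/7, 6/7)-weighted average: (1/7)·(25/6) + (6/7)·(16/3) = 31/6.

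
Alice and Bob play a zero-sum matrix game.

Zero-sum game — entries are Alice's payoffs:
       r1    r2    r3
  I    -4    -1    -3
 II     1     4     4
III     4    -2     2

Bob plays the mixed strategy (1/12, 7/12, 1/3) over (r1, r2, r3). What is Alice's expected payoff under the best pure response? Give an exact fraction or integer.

I: (-4)·(1/12) + (-1)·(7/12) + (-3)·(1/3) = -23/12.
II: (1)·(1/12) + (4)·(7/12) + (4)·(1/3) = 15/4.
III: (4)·(1/12) + (-2)·(7/12) + (2)·(1/3) = -1/6.
The best pure response is II with expected payoff 15/4.

15/4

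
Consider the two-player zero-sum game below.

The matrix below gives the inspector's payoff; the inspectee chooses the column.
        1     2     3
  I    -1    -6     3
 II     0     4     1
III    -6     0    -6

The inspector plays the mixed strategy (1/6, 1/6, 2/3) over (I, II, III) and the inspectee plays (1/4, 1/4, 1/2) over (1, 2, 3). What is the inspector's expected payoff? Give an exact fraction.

Against (1/4, 1/4, 1/2), each row's expected payoff is I: -1/4; II: 3/2; III: -9/2.
Taking the (1/6, 1/6, 2/3)-weighted average: (1/6)·(-1/4) + (1/6)·(3/2) + (2/3)·(-9/2) = -67/24.

-67/24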